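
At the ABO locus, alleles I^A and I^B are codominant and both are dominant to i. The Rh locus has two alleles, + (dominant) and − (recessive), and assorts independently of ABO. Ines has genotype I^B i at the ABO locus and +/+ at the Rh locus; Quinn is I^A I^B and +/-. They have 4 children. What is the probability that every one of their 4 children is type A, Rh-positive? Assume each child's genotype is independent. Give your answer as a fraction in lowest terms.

1/256

ABO cross I^B i × I^A I^B → 1/4 A, 1/2 B, 1/4 AB.
Rh cross +/+ × +/- → 1 Rh+; so P(type A, Rh-positive) = 1/4 × 1 = 1/4 per child.
All 4 independent: (1/4)^4 = 1/256.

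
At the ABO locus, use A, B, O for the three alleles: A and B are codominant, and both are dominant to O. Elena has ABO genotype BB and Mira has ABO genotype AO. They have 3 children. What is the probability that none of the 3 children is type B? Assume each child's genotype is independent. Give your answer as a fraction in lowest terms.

ABO cross BB × AO → 1/2 B, 1/2 AB.
So P(type B) = 1/2 per child.
P(not type B) = 1/2 for one child; (1/2)^3 = 1/8.

1/8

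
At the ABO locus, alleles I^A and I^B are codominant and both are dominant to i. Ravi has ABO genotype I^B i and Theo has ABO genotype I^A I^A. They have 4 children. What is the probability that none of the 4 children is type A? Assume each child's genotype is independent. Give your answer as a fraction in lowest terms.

ABO cross I^B i × I^A I^A → 1/2 A, 1/2 AB.
So P(type A) = 1/2 per child.
P(not type A) = 1/2 for one child; (1/2)^4 = 1/16.

1/16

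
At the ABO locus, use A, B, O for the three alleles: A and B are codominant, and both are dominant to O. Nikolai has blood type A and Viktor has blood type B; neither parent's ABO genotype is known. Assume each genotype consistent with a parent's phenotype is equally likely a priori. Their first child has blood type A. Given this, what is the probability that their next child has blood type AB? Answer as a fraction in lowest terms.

Possible genotypes: Nikolai ∈ {AA, AO}; Viktor ∈ {BB, BO}.
Weight each parental genotype pair by prior × P(type-A child):
  AA × BO: posterior weight 2/3; P(next child type AB) = 1/2.
  AO × BO: posterior weight 1/3; P(next child type AB) = 1/4.
Weighted sum = 5/12.

5/12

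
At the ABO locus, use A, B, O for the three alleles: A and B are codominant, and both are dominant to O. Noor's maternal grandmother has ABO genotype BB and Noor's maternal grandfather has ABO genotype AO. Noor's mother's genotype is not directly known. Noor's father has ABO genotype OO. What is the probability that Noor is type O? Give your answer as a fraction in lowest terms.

Noor's mother's ABO genotype from BB × AO: 1/2 AB, 1/2 BO.
Crossing each possibility with the father OO and summing P(type O): 1/2·0 + 1/2·1/2 = 1/4.

1/4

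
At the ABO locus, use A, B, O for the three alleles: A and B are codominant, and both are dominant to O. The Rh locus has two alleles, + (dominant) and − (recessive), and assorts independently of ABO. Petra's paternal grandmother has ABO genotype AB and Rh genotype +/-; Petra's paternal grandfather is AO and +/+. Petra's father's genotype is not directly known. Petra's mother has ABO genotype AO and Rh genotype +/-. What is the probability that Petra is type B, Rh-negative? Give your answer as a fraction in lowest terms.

1/64

Petra's father's ABO genotype from AB × AO: 1/4 AA, 1/4 AB, 1/4 AO, 1/4 BO.
Crossing each possibility with the mother AO and summing P(type B): 1/4·0 + 1/4·1/4 + 1/4·0 + 1/4·1/4 = 1/8.
Similarly for Rh via the father's Rh distribution: P(Rh-) = 1/8.
Independent loci: 1/8 × 1/8 = 1/64.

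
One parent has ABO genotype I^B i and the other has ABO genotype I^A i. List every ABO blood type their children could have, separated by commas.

Gametes from I^B i × I^A i give offspring ABO genotypes I^A I^B, I^A i, I^B i, i i, i.e. phenotypes O, A, B, AB.

O, A, B, AB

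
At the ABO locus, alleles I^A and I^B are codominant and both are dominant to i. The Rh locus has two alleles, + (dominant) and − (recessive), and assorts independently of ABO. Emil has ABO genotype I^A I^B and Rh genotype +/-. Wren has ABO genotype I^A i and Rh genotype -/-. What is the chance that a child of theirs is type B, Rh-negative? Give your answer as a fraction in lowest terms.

ABO cross I^A I^B × I^A i → offspring phenotypes: 1/2 A, 1/4 B, 1/4 AB.
Rh cross +/- × -/- → 1/2 Rh+, 1/2 Rh-.
Independent loci: P(type B, Rh-negative) = 1/4 × 1/2 = 1/8.

1/8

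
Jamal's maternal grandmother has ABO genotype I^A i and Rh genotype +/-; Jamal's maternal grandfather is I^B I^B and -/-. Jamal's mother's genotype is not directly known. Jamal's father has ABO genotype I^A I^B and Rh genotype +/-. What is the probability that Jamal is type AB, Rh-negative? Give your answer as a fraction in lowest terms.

Jamal's mother's ABO genotype from I^A i × I^B I^B: 1/2 I^A I^B, 1/2 I^B i.
Crossing each possibility with the father I^A I^B and summing P(type AB): 1/2·1/2 + 1/2·1/4 = 3/8.
Similarly for Rh via the mother's Rh distribution: P(Rh-) = 3/8.
Independent loci: 3/8 × 3/8 = 9/64.

9/64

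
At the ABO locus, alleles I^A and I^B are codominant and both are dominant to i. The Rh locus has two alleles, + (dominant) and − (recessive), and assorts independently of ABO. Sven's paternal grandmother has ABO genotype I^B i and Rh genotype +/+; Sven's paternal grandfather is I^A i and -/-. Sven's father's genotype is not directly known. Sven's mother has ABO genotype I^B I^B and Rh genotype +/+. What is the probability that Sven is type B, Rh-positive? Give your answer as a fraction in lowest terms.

Sven's father's ABO genotype from I^B i × I^A i: 1/4 I^A I^B, 1/4 I^A i, 1/4 I^B i, 1/4 i i.
Crossing each possibility with the mother I^B I^B and summing P(type B): 1/4·1/2 + 1/4·1/2 + 1/4·1 + 1/4·1 = 3/4.
Similarly for Rh via the father's Rh distribution: P(Rh+) = 1.
Independent loci: 3/4 × 1 = 3/4.

3/4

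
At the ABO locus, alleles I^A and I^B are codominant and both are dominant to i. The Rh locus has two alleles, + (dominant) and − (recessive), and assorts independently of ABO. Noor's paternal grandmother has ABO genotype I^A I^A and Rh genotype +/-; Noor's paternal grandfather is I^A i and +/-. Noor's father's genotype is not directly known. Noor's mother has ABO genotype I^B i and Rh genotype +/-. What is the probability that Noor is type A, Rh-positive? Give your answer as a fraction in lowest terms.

Noor's father's ABO genotype from I^A I^A × I^A i: 1/2 I^A I^A, 1/2 I^A i.
Crossing each possibility with the mother I^B i and summing P(type A): 1/2·1/2 + 1/2·1/4 = 3/8.
Similarly for Rh via the father's Rh distribution: P(Rh+) = 3/4.
Independent loci: 3/8 × 3/4 = 9/32.

9/32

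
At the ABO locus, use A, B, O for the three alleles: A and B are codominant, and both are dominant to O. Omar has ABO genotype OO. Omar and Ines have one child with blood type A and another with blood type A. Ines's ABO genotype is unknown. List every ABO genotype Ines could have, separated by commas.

AA, AB, AO

For each candidate genotype of Ines, check whether crossing it with OO can produce every observed child phenotype.
  AA → possible child types {A} ✓
  AB → possible child types {A, B} ✓
  AO → possible child types {O, A} ✓
  BB → possible child types {B} ✗
  BO → possible child types {O, B} ✗
  OO → possible child types {O} ✗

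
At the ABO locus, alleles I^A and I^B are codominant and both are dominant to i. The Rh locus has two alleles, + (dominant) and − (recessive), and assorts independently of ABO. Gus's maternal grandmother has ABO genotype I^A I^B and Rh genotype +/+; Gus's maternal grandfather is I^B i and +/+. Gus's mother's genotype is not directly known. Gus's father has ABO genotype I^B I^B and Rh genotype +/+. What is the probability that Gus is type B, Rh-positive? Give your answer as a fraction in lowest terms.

Gus's mother's ABO genotype from I^A I^B × I^B i: 1/4 I^A I^B, 1/4 I^A i, 1/4 I^B I^B, 1/4 I^B i.
Crossing each possibility with the father I^B I^B and summing P(type B): 1/4·1/2 + 1/4·1/2 + 1/4·1 + 1/4·1 = 3/4.
Similarly for Rh via the mother's Rh distribution: P(Rh+) = 1.
Independent loci: 3/4 × 1 = 3/4.

3/4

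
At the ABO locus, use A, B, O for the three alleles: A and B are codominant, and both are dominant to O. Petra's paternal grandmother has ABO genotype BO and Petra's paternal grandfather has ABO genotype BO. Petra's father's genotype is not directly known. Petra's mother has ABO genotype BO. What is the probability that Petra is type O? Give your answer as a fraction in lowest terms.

1/4

Petra's father's ABO genotype from BO × BO: 1/4 BB, 1/2 BO, 1/4 OO.
Crossing each possibility with the mother BO and summing P(type O): 1/4·0 + 1/2·1/4 + 1/4·1/2 = 1/4.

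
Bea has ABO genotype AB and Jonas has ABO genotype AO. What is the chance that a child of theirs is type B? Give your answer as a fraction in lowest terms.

ABO cross AB × AO → offspring phenotypes: 1/2 A, 1/4 B, 1/4 AB.
So P(type B) = 1/4.

1/4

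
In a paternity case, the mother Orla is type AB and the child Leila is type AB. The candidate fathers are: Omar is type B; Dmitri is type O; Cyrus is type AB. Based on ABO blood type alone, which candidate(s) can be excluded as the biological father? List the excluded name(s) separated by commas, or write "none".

Dmitri

A candidate is excluded only if no genotype consistent with his phenotype could produce a type AB child with a type AB mother.
Dmitri (type O): no genotype consistent with that phenotype can produce a type-AB child with a type-AB mother.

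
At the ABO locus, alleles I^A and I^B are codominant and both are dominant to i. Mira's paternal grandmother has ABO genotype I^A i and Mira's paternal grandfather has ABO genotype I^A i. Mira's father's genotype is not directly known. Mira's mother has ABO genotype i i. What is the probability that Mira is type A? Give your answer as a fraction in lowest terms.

Mira's father's ABO genotype from I^A i × I^A i: 1/4 I^A I^A, 1/2 I^A i, 1/4 i i.
Crossing each possibility with the mother i i and summing P(type A): 1/4·1 + 1/2·1/2 + 1/4·0 = 1/2.

1/2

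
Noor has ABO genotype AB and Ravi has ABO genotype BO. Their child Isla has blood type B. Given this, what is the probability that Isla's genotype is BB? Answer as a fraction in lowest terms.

Cross AB × BO → 1/4 AB, 1/4 AO, 1/4 BB, 1/4 BO.
Type-B genotypes among offspring: BB (1/4), BO (1/4); total 1/2.
P(BB | type B) = (1/4) / (1/2) = 1/2.

1/2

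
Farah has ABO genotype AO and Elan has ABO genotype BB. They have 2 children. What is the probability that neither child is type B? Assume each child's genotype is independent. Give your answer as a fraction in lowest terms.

ABO cross AO × BB → 1/2 B, 1/2 AB.
So P(type B) = 1/2 per child.
P(not type B) = 1/2 for one child; (1/2)^2 = 1/4.

1/4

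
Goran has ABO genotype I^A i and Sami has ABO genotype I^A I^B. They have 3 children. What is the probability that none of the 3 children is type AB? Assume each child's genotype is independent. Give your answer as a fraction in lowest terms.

27/64

ABO cross I^A i × I^A I^B → 1/2 A, 1/4 B, 1/4 AB.
So P(type AB) = 1/4 per child.
P(not type AB) = 3/4 for one child; (3/4)^3 = 27/64.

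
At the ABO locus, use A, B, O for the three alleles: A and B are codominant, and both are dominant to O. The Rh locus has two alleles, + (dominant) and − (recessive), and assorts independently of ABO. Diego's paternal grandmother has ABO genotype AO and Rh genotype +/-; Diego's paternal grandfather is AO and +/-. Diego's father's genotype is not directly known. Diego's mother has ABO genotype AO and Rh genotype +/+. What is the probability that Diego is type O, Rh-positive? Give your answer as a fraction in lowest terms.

1/4

Diego's father's ABO genotype from AO × AO: 1/4 AA, 1/2 AO, 1/4 OO.
Crossing each possibility with the mother AO and summing P(type O): 1/4·0 + 1/2·1/4 + 1/4·1/2 = 1/4.
Similarly for Rh via the father's Rh distribution: P(Rh+) = 1.
Independent loci: 1/4 × 1 = 1/4.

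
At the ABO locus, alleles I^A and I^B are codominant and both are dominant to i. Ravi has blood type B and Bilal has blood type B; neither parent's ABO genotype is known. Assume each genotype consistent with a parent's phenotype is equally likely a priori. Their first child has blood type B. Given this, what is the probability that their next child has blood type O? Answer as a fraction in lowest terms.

Possible genotypes: Ravi ∈ {I^B I^B, I^B i}; Bilal ∈ {I^B I^B, I^B i}.
Weight each parental genotype pair by prior × P(type-B child):
  I^B I^B × I^B I^B: posterior weight 4/15; P(next child type O) = 0.
  I^B I^B × I^B i: posterior weight 4/15; P(next child type O) = 0.
  I^B i × I^B I^B: posterior weight 4/15; P(next child type O) = 0.
  I^B i × I^B i: posterior weight 1/5; P(next child type O) = 1/4.
Weighted sum = 1/20.

1/20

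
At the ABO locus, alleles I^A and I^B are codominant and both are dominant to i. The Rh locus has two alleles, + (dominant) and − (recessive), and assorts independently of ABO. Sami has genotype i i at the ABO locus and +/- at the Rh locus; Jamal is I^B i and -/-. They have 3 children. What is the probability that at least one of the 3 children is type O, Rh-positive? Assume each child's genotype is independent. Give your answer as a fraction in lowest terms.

ABO cross i i × I^B i → 1/2 O, 1/2 B.
Rh cross +/- × -/- → 1/2 Rh+, 1/2 Rh-; so P(type O, Rh-positive) = 1/2 × 1/2 = 1/4 per child.
P(none) = (3/4)^3 = 27/64; P(at least one) = 1 − 27/64 = 37/64.

37/64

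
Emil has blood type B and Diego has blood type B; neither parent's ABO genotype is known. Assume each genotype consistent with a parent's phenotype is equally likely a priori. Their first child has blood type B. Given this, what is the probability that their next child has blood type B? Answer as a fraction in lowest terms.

Possible genotypes: Emil ∈ {I^B I^B, I^B i}; Diego ∈ {I^B I^B, I^B i}.
Weight each parental genotype pair by prior × P(type-B child):
  I^B I^B × I^B I^B: posterior weight 4/15; P(next child type B) = 1.
  I^B I^B × I^B i: posterior weight 4/15; P(next child type B) = 1.
  I^B i × I^B I^B: posterior weight 4/15; P(next child type B) = 1.
  I^B i × I^B i: posterior weight 1/5; P(next child type B) = 3/4.
Weighted sum = 19/20.

19/20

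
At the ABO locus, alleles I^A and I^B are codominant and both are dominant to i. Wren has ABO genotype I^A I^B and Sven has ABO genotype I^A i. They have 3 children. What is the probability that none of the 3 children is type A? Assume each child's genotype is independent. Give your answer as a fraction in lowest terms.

ABO cross I^A I^B × I^A i → 1/2 A, 1/4 B, 1/4 AB.
So P(type A) = 1/2 per child.
P(not type A) = 1/2 for one child; (1/2)^3 = 1/8.

1/8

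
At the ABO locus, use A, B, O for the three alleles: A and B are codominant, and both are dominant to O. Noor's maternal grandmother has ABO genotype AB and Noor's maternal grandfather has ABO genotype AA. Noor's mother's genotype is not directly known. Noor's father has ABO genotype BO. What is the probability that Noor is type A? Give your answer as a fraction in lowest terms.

Noor's mother's ABO genotype from AB × AA: 1/2 AA, 1/2 AB.
Crossing each possibility with the father BO and summing P(type A): 1/2·1/2 + 1/2·1/4 = 3/8.

3/8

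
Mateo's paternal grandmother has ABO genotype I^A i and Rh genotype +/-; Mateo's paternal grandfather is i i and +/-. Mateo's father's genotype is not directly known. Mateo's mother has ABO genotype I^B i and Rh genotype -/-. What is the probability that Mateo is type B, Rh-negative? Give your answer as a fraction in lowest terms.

Mateo's father's ABO genotype from I^A i × i i: 1/2 I^A i, 1/2 i i.
Crossing each possibility with the mother I^B i and summing P(type B): 1/2·1/4 + 1/2·1/2 = 3/8.
Similarly for Rh via the father's Rh distribution: P(Rh-) = 1/2.
Independent loci: 3/8 × 1/2 = 3/16.

3/16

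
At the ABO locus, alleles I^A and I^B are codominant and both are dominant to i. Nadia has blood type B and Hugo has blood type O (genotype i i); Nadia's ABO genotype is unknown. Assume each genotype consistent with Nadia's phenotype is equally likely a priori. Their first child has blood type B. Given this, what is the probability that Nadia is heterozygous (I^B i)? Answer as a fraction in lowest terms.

1/3

Possible genotypes: Nadia ∈ {I^B I^B, I^B i}; Hugo ∈ {i i}.
Weight each parental genotype pair by prior × P(type-B child):
  I^B I^B × i i: posterior weight 2/3.
  I^B i × i i: posterior weight 1/3.
Sum the posterior weight over pairs where Nadia is I^B i: 1/3.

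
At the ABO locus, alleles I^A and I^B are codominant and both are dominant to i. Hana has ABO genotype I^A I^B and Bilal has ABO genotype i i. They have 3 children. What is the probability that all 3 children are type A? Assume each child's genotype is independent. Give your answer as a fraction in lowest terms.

1/8

ABO cross I^A I^B × i i → 1/2 A, 1/2 B.
So P(type A) = 1/2 per child.
All 3 independent: (1/2)^3 = 1/8.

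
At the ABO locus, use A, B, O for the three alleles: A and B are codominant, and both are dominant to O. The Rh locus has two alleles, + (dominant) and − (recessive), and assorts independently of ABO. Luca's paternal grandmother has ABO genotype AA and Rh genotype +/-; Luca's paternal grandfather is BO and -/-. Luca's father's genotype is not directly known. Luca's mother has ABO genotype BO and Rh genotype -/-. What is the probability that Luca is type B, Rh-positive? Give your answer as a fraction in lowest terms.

3/32

Luca's father's ABO genotype from AA × BO: 1/2 AB, 1/2 AO.
Crossing each possibility with the mother BO and summing P(type B): 1/2·1/2 + 1/2·1/4 = 3/8.
Similarly for Rh via the father's Rh distribution: P(Rh+) = 1/4.
Independent loci: 3/8 × 1/4 = 3/32.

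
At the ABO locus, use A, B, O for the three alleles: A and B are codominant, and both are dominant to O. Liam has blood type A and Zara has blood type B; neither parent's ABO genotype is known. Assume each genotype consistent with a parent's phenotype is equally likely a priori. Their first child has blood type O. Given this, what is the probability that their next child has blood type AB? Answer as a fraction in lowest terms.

1/4

Possible genotypes: Liam ∈ {AA, AO}; Zara ∈ {BB, BO}.
Weight each parental genotype pair by prior × P(type-O child):
  AO × BO: posterior weight 1; P(next child type AB) = 1/4.
Weighted sum = 1/4.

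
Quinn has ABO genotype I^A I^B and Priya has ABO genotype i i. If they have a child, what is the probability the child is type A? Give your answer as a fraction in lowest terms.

ABO cross I^A I^B × i i → offspring phenotypes: 1/2 A, 1/2 B.
So P(type A) = 1/2.

1/2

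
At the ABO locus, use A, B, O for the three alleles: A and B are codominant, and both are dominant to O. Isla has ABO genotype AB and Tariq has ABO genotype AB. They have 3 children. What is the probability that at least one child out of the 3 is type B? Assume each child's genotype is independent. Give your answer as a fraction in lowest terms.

37/64

ABO cross AB × AB → 1/4 A, 1/4 B, 1/2 AB.
So P(type B) = 1/4 per child.
P(none) = (3/4)^3 = 27/64; P(at least one) = 1 − 27/64 = 37/64.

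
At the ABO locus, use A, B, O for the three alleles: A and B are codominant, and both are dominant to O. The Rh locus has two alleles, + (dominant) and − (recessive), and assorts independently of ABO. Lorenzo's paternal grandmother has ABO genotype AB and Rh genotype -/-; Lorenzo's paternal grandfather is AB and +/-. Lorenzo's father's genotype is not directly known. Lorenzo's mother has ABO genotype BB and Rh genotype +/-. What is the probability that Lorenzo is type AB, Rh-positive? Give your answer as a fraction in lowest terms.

5/16

Lorenzo's father's ABO genotype from AB × AB: 1/4 AA, 1/2 AB, 1/4 BB.
Crossing each possibility with the mother BB and summing P(type AB): 1/4·1 + 1/2·1/2 + 1/4·0 = 1/2.
Similarly for Rh via the father's Rh distribution: P(Rh+) = 5/8.
Independent loci: 1/2 × 5/8 = 5/16.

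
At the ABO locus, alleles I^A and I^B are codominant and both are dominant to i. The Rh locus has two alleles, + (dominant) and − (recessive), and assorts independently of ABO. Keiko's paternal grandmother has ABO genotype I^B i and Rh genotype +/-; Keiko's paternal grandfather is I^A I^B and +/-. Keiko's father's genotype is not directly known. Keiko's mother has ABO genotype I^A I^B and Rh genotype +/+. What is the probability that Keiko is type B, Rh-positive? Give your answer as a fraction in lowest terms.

3/8

Keiko's father's ABO genotype from I^B i × I^A I^B: 1/4 I^A I^B, 1/4 I^A i, 1/4 I^B I^B, 1/4 I^B i.
Crossing each possibility with the mother I^A I^B and summing P(type B): 1/4·1/4 + 1/4·1/4 + 1/4·1/2 + 1/4·1/2 = 3/8.
Similarly for Rh via the father's Rh distribution: P(Rh+) = 1.
Independent loci: 3/8 × 1 = 3/8.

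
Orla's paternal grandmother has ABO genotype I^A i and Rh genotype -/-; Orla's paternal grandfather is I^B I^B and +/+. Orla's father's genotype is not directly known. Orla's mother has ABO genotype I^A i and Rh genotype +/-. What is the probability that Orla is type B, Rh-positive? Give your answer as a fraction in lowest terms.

3/16

Orla's father's ABO genotype from I^A i × I^B I^B: 1/2 I^A I^B, 1/2 I^B i.
Crossing each possibility with the mother I^A i and summing P(type B): 1/2·1/4 + 1/2·1/4 = 1/4.
Similarly for Rh via the father's Rh distribution: P(Rh+) = 3/4.
Independent loci: 1/4 × 3/4 = 3/16.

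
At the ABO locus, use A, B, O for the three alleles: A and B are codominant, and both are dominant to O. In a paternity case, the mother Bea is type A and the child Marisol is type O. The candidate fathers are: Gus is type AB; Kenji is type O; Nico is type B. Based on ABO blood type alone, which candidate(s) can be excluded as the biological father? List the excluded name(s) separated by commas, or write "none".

Gus

A candidate is excluded only if no genotype consistent with his phenotype could produce a type O child with a type A mother.
Gus (type AB): no genotype consistent with that phenotype can produce a type-O child with a type-A mother.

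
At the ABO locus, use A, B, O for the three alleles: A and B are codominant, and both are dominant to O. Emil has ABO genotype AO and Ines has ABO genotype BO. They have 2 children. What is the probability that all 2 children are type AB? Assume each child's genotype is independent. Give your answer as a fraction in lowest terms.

ABO cross AO × BO → 1/4 O, 1/4 A, 1/4 B, 1/4 AB.
So P(type AB) = 1/4 per child.
All 2 independent: (1/4)^2 = 1/16.

1/16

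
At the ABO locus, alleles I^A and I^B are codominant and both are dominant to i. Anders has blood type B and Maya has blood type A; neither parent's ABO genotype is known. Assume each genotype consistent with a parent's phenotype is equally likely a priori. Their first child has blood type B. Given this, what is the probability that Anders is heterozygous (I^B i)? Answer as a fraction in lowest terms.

1/3

Possible genotypes: Anders ∈ {I^B I^B, I^B i}; Maya ∈ {I^A I^A, I^A i}.
Weight each parental genotype pair by prior × P(type-B child):
  I^B I^B × I^A i: posterior weight 2/3.
  I^B i × I^A i: posterior weight 1/3.
Sum the posterior weight over pairs where Anders is I^B i: 1/3.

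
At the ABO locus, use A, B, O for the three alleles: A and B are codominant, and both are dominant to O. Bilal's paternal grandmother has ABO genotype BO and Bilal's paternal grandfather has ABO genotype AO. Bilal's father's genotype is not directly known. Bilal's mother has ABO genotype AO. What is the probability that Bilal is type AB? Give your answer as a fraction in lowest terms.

Bilal's father's ABO genotype from BO × AO: 1/4 AB, 1/4 AO, 1/4 BO, 1/4 OO.
Crossing each possibility with the mother AO and summing P(type AB): 1/4·1/4 + 1/4·0 + 1/4·1/4 + 1/4·0 = 1/8.

1/8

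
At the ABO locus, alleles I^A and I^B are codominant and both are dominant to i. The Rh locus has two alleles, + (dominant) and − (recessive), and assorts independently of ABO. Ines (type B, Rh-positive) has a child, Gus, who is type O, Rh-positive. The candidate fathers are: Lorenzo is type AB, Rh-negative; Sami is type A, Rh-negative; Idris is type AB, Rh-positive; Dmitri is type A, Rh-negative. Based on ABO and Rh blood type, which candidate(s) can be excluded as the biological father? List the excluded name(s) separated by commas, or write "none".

Lorenzo, Idris

A candidate is excluded only if no genotype consistent with his phenotype could produce a type O, Rh-positive child with a type B, Rh-positive mother.
Lorenzo (type AB, Rh-): no genotype consistent with that phenotype can produce a type-O Rh+ child with a type-B mother.
Idris (type AB, Rh+): no genotype consistent with that phenotype can produce a type-O Rh+ child with a type-B mother.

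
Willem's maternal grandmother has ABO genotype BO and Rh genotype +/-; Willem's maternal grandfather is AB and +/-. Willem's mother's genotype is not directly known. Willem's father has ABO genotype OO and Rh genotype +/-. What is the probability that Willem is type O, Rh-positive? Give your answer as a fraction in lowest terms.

Willem's mother's ABO genotype from BO × AB: 1/4 AB, 1/4 AO, 1/4 BB, 1/4 BO.
Crossing each possibility with the father OO and summing P(type O): 1/4·0 + 1/4·1/2 + 1/4·0 + 1/4·1/2 = 1/4.
Similarly for Rh via the mother's Rh distribution: P(Rh+) = 3/4.
Independent loci: 1/4 × 3/4 = 3/16.

3/16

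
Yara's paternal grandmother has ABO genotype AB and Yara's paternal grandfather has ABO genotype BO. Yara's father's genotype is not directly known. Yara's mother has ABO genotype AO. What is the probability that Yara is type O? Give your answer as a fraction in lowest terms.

1/8

Yara's father's ABO genotype from AB × BO: 1/4 AB, 1/4 AO, 1/4 BB, 1/4 BO.
Crossing each possibility with the mother AO and summing P(type O): 1/4·0 + 1/4·1/4 + 1/4·0 + 1/4·1/4 = 1/8.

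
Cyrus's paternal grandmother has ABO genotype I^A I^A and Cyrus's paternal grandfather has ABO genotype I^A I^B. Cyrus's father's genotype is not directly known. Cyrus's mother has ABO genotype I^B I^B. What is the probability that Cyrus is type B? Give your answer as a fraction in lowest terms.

1/4

Cyrus's father's ABO genotype from I^A I^A × I^A I^B: 1/2 I^A I^A, 1/2 I^A I^B.
Crossing each possibility with the mother I^B I^B and summing P(type B): 1/2·0 + 1/2·1/2 = 1/4.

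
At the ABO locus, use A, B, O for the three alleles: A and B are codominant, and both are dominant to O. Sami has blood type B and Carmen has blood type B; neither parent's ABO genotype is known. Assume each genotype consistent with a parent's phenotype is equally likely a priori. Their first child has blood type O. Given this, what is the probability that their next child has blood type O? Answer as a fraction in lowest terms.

1/4

Possible genotypes: Sami ∈ {BB, BO}; Carmen ∈ {BB, BO}.
Weight each parental genotype pair by prior × P(type-O child):
  BO × BO: posterior weight 1; P(next child type O) = 1/4.
Weighted sum = 1/4.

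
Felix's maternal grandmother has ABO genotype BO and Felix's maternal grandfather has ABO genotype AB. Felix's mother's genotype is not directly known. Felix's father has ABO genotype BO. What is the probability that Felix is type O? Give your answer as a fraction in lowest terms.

1/8

Felix's mother's ABO genotype from BO × AB: 1/4 AB, 1/4 AO, 1/4 BB, 1/4 BO.
Crossing each possibility with the father BO and summing P(type O): 1/4·0 + 1/4·1/4 + 1/4·0 + 1/4·1/4 = 1/8.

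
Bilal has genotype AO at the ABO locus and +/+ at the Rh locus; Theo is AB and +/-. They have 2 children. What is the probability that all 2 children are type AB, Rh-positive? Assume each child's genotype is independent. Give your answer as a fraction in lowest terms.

1/16

ABO cross AO × AB → 1/2 A, 1/4 B, 1/4 AB.
Rh cross +/+ × +/- → 1 Rh+; so P(type AB, Rh-positive) = 1/4 × 1 = 1/4 per child.
All 2 independent: (1/4)^2 = 1/16.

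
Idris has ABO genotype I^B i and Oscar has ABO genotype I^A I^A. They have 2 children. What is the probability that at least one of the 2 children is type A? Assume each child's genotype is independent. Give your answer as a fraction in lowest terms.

3/4

ABO cross I^B i × I^A I^A → 1/2 A, 1/2 AB.
So P(type A) = 1/2 per child.
P(none) = (1/2)^2 = 1/4; P(at least one) = 1 − 1/4 = 3/4.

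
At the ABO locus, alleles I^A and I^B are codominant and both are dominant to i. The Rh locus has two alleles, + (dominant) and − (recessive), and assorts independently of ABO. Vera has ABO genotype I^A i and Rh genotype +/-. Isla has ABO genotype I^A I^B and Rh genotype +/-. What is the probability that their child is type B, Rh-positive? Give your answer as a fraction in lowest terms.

3/16

ABO cross I^A i × I^A I^B → offspring phenotypes: 1/2 A, 1/4 B, 1/4 AB.
Rh cross +/- × +/- → 3/4 Rh+, 1/4 Rh-.
Independent loci: P(type B, Rh-positive) = 1/4 × 3/4 = 3/16.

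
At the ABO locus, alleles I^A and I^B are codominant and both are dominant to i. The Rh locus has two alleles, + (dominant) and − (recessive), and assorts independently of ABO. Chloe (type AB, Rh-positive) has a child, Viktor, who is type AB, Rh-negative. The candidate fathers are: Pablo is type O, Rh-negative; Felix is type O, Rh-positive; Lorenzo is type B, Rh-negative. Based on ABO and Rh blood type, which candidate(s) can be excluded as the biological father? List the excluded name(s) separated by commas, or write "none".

A candidate is excluded only if no genotype consistent with his phenotype could produce a type AB, Rh-negative child with a type AB, Rh-positive mother.
Pablo (type O, Rh-): no genotype consistent with that phenotype can produce a type-AB Rh- child with a type-AB mother.
Felix (type O, Rh+): no genotype consistent with that phenotype can produce a type-AB Rh- child with a type-AB mother.

Pablo, Felix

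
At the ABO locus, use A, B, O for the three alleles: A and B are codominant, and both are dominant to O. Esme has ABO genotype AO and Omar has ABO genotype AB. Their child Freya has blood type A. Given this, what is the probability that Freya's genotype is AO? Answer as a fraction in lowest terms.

1/2

Cross AO × AB → 1/4 AA, 1/4 AB, 1/4 AO, 1/4 BO.
Type-A genotypes among offspring: AA (1/4), AO (1/4); total 1/2.
P(AO | type A) = (1/4) / (1/2) = 1/2.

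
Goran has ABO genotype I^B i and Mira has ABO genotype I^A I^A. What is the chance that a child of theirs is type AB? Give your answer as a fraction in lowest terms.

1/2

ABO cross I^B i × I^A I^A → offspring phenotypes: 1/2 A, 1/2 AB.
So P(type AB) = 1/2.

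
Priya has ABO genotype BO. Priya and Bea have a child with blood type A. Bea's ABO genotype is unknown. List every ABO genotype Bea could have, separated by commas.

AA, AB, AO

For each candidate genotype of Bea, check whether crossing it with BO can produce every observed child phenotype.
  AA → possible child types {A, AB} ✓
  AB → possible child types {A, B, AB} ✓
  AO → possible child types {O, A, B, AB} ✓
  BB → possible child types {B} ✗
  BO → possible child types {O, B} ✗
  OO → possible child types {O, B} ✗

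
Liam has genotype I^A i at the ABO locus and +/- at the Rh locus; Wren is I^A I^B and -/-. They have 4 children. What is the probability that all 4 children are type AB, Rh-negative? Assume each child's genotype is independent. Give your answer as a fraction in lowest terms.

1/4096

ABO cross I^A i × I^A I^B → 1/2 A, 1/4 B, 1/4 AB.
Rh cross +/- × -/- → 1/2 Rh+, 1/2 Rh-; so P(type AB, Rh-negative) = 1/4 × 1/2 = 1/8 per child.
All 4 independent: (1/8)^4 = 1/4096.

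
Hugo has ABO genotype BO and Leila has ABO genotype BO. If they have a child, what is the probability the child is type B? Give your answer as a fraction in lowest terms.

3/4

ABO cross BO × BO → offspring phenotypes: 1/4 O, 3/4 B.
So P(type B) = 3/4.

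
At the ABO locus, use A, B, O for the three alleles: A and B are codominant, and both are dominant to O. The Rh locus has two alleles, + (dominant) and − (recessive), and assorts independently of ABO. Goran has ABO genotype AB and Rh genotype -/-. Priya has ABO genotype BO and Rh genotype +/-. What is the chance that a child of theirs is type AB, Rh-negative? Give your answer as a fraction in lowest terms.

ABO cross AB × BO → offspring phenotypes: 1/4 A, 1/2 B, 1/4 AB.
Rh cross -/- × +/- → 1/2 Rh+, 1/2 Rh-.
Independent loci: P(type AB, Rh-negative) = 1/4 × 1/2 = 1/8.

1/8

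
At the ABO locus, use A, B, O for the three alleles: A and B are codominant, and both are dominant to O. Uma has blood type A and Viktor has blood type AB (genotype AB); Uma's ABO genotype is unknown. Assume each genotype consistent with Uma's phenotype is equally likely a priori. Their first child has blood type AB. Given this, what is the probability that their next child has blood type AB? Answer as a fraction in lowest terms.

5/12

Possible genotypes: Uma ∈ {AA, AO}; Viktor ∈ {AB}.
Weight each parental genotype pair by prior × P(type-AB child):
  AA × AB: posterior weight 2/3; P(next child type AB) = 1/2.
  AO × AB: posterior weight 1/3; P(next child type AB) = 1/4.
Weighted sum = 5/12.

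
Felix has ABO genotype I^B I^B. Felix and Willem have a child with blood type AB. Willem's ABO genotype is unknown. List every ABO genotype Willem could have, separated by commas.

For each candidate genotype of Willem, check whether crossing it with I^B I^B can produce every observed child phenotype.
  I^A I^A → possible child types {AB} ✓
  I^A I^B → possible child types {B, AB} ✓
  I^A i → possible child types {B, AB} ✓
  I^B I^B → possible child types {B} ✗
  I^B i → possible child types {B} ✗
  i i → possible child types {B} ✗

I^A I^A, I^A I^B, I^A i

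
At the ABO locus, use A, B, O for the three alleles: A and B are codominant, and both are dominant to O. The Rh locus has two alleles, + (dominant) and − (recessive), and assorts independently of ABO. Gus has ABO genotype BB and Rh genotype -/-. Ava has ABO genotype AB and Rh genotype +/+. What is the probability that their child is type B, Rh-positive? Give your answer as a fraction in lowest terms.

1/2

ABO cross BB × AB → offspring phenotypes: 1/2 B, 1/2 AB.
Rh cross -/- × +/+ → 1 Rh+.
Independent loci: P(type B, Rh-positive) = 1/2 × 1 = 1/2.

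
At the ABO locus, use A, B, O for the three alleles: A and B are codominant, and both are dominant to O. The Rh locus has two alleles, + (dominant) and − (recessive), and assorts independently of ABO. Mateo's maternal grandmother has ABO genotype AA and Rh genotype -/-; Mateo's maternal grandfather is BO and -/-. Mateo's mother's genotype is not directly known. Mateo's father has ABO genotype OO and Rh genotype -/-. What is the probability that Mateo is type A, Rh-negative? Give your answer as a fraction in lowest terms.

1/2

Mateo's mother's ABO genotype from AA × BO: 1/2 AB, 1/2 AO.
Crossing each possibility with the father OO and summing P(type A): 1/2·1/2 + 1/2·1/2 = 1/2.
Similarly for Rh via the mother's Rh distribution: P(Rh-) = 1.
Independent loci: 1/2 × 1 = 1/2.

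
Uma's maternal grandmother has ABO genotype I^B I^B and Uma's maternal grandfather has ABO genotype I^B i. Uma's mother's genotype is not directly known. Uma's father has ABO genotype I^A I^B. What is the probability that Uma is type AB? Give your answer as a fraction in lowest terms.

Uma's mother's ABO genotype from I^B I^B × I^B i: 1/2 I^B I^B, 1/2 I^B i.
Crossing each possibility with the father I^A I^B and summing P(type AB): 1/2·1/2 + 1/2·1/4 = 3/8.

3/8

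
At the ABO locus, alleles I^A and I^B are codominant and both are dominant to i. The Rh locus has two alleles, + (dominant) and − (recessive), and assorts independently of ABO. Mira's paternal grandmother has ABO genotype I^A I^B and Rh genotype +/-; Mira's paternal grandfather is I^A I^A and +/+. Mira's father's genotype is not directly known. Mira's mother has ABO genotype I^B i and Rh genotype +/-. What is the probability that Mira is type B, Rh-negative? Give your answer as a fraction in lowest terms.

Mira's father's ABO genotype from I^A I^B × I^A I^A: 1/2 I^A I^A, 1/2 I^A I^B.
Crossing each possibility with the mother I^B i and summing P(type B): 1/2·0 + 1/2·1/2 = 1/4.
Similarly for Rh via the father's Rh distribution: P(Rh-) = 1/8.
Independent loci: 1/4 × 1/8 = 1/32.

1/32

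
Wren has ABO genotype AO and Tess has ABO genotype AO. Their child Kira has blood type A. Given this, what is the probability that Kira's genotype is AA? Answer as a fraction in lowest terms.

Cross AO × AO → 1/4 AA, 1/2 AO, 1/4 OO.
Type-A genotypes among offspring: AA (1/4), AO (1/2); total 3/4.
P(AA | type A) = (1/4) / (3/4) = 1/3.

1/3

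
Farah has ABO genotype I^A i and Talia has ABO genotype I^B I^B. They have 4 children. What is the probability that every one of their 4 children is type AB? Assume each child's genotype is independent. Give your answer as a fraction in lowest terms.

1/16

ABO cross I^A i × I^B I^B → 1/2 B, 1/2 AB.
So P(type AB) = 1/2 per child.
All 4 independent: (1/2)^4 = 1/16.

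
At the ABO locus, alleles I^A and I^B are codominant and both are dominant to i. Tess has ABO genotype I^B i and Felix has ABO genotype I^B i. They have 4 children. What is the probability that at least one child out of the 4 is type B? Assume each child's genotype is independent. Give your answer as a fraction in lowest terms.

255/256

ABO cross I^B i × I^B i → 1/4 O, 3/4 B.
So P(type B) = 3/4 per child.
P(none) = (1/4)^4 = 1/256; P(at least one) = 1 − 1/256 = 255/256.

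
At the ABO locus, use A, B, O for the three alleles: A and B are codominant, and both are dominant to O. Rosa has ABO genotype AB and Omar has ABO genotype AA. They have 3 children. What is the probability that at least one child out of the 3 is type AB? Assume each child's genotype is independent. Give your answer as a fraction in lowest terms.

7/8

ABO cross AB × AA → 1/2 A, 1/2 AB.
So P(type AB) = 1/2 per child.
P(none) = (1/2)^3 = 1/8; P(at least one) = 1 − 1/8 = 7/8.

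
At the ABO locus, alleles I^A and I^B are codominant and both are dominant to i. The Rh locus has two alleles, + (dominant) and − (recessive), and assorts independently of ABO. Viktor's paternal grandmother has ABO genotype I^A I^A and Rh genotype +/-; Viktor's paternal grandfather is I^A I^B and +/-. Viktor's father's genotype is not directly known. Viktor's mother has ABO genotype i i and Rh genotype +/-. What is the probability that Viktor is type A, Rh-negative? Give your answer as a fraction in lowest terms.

Viktor's father's ABO genotype from I^A I^A × I^A I^B: 1/2 I^A I^A, 1/2 I^A I^B.
Crossing each possibility with the mother i i and summing P(type A): 1/2·1 + 1/2·1/2 = 3/4.
Similarly for Rh via the father's Rh distribution: P(Rh-) = 1/4.
Independent loci: 3/4 × 1/4 = 3/16.

3/16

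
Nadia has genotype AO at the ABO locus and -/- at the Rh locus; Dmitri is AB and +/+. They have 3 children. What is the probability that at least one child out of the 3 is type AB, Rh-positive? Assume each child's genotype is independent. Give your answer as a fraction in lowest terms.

37/64

ABO cross AO × AB → 1/2 A, 1/4 B, 1/4 AB.
Rh cross -/- × +/+ → 1 Rh+; so P(type AB, Rh-positive) = 1/4 × 1 = 1/4 per child.
P(none) = (3/4)^3 = 27/64; P(at least one) = 1 − 27/64 = 37/64.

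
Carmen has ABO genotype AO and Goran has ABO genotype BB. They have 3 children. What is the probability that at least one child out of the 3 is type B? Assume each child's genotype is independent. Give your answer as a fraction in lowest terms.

7/8

ABO cross AO × BB → 1/2 B, 1/2 AB.
So P(type B) = 1/2 per child.
P(none) = (1/2)^3 = 1/8; P(at least one) = 1 − 1/8 = 7/8.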